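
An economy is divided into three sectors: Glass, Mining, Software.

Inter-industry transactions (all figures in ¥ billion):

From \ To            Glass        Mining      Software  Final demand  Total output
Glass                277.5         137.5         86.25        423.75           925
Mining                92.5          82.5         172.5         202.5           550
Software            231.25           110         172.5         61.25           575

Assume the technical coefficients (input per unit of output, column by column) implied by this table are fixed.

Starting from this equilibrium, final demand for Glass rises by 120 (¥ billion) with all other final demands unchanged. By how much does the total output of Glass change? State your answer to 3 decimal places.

Δx_G = 211.619

Technical coefficients a_ij = z_ij / X_j:
  a_GG = 277.5/925 = 0.30, a_MG = 92.5/925 = 0.10, a_SG = 231.25/925 = 0.25
  a_GM = 137.5/550 = 0.25, a_MM = 82.5/550 = 0.15, a_SM = 110/550 = 0.20
  a_GS = 86.25/575 = 0.15, a_MS = 172.5/575 = 0.30, a_SS = 172.5/575 = 0.30
I − A =
  [   0.70    -0.25    -0.15]
  [  -0.10     0.85    -0.30]
  [  -0.25    -0.20     0.70]
Cofactors of I−A, C_ij = (−1)^(i+j)·(minor ij) (rows/columns in the sector order above):
  C_11 = (0.85)(0.70) − (-0.30)(-0.20) = 0.5350
  C_12 = −[(-0.10)(0.70) − (-0.30)(-0.25)] = 0.1450
  C_13 = (-0.10)(-0.20) − (0.85)(-0.25) = 0.2325
  C_21 = −[(-0.25)(0.70) − (-0.15)(-0.20)] = 0.2050
  C_22 = (0.70)(0.70) − (-0.15)(-0.25) = 0.4525
  C_23 = −[(0.70)(-0.20) − (-0.25)(-0.25)] = 0.2025
  C_31 = (-0.25)(-0.30) − (-0.15)(0.85) = 0.2025
  C_32 = −[(0.70)(-0.30) − (-0.15)(-0.10)] = 0.2250
  C_33 = (0.70)(0.85) − (-0.25)(-0.10) = 0.5700
det(I−A) = Σ_j (I−A)_1j·C_1j = (0.70)(0.5350) + (-0.25)(0.1450) + (-0.15)(0.2325) = 0.303375
adj(I−A) = Cᵀ =
  [ 0.5350   0.2050   0.2025]
  [ 0.1450   0.4525   0.2250]
  [ 0.2325   0.2025   0.5700]
(I − A)⁻¹ = adj(I−A) / det(I−A) ≈
  [   1.7635     0.6757     0.6675]
  [   0.4780     1.4916     0.7417]
  [   0.7664     0.6675     1.8789]
Δx = (I − A)⁻¹ Δd with Δd having +120 in the Glass component and 0 elsewhere.
So Δx_G = L_GG · (+120), where L_GG = adj(I−A)_GG / det(I−A) = 0.5350 / 0.303375.
Δx_G = 0.5350 × (+120) / 0.303375 = 64.20 / 0.303375 ≈ 211.619.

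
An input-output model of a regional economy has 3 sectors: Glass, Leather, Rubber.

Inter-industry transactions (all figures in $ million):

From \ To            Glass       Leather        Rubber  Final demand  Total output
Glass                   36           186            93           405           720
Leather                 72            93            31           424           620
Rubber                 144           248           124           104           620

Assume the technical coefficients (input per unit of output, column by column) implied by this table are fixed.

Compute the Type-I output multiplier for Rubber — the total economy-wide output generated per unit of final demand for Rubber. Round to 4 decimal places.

Technical coefficients a_ij = z_ij / X_j:
  a_11 = 36/720 = 0.05, a_21 = 72/720 = 0.10, a_31 = 144/720 = 0.20
  a_12 = 186/620 = 0.30, a_22 = 93/620 = 0.15, a_32 = 248/620 = 0.40
  a_13 = 93/620 = 0.15, a_23 = 31/620 = 0.05, a_33 = 124/620 = 0.20
I − A =
  [   0.95    -0.30    -0.15]
  [  -0.10     0.85    -0.05]
  [  -0.20    -0.40     0.80]
Cofactors of I−A, C_ij = (−1)^(i+j)·(minor ij) (rows/columns in the sector order above):
  C_11 = (0.85)(0.80) − (-0.05)(-0.40) = 0.6600
  C_12 = −[(-0.10)(0.80) − (-0.05)(-0.20)] = 0.0900
  C_13 = (-0.10)(-0.40) − (0.85)(-0.20) = 0.2100
  C_21 = −[(-0.30)(0.80) − (-0.15)(-0.40)] = 0.3000
  C_22 = (0.95)(0.80) − (-0.15)(-0.20) = 0.7300
  C_23 = −[(0.95)(-0.40) − (-0.30)(-0.20)] = 0.4400
  C_31 = (-0.30)(-0.05) − (-0.15)(0.85) = 0.1425
  C_32 = −[(0.95)(-0.05) − (-0.15)(-0.10)] = 0.0625
  C_33 = (0.95)(0.85) − (-0.30)(-0.10) = 0.7775
det(I−A) = Σ_j (I−A)_1j·C_1j = (0.95)(0.6600) + (-0.30)(0.0900) + (-0.15)(0.2100) = 0.5685
adj(I−A) = Cᵀ =
  [ 0.6600   0.3000   0.1425]
  [ 0.0900   0.7300   0.0625]
  [ 0.2100   0.4400   0.7775]
(I − A)⁻¹ = adj(I−A) / det(I−A) ≈
  [   1.16095     0.52770     0.25066]
  [   0.15831     1.28408     0.10994]
  [   0.36939     0.77397     1.36763]
The output multiplier for sector j is the column-j sum of the Leontief inverse (I − A)⁻¹ = adj(I−A) / det(I−A).
Column 3 of adj(I−A): (0.1425, 0.0625, 0.7775); det(I−A) = 0.5685.
m_3 = (0.1425 + 0.0625 + 0.7775) / 0.5685 = 0.9825 / 0.5685 ≈ 1.7282.

m_3 = 1.7282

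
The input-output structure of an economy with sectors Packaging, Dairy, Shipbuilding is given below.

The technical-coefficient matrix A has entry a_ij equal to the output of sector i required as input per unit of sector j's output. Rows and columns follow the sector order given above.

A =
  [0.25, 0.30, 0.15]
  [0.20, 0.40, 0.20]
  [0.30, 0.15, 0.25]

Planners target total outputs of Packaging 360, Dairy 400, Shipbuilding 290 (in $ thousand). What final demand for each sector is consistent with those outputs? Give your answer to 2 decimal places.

I − A =
  [   0.75    -0.30    -0.15]
  [  -0.20     0.60    -0.20]
  [  -0.30    -0.15     0.75]
d = (I − A) x:
  d_1 = (+0.75)·360 + (-0.30)·400 + (-0.15)·290 = 106.50
  d_2 = (-0.20)·360 + (+0.60)·400 + (-0.20)·290 = 110.00
  d_3 = (-0.30)·360 + (-0.15)·400 + (+0.75)·290 = 49.50

d_1 = 106.50, d_2 = 110.00, d_3 = 49.50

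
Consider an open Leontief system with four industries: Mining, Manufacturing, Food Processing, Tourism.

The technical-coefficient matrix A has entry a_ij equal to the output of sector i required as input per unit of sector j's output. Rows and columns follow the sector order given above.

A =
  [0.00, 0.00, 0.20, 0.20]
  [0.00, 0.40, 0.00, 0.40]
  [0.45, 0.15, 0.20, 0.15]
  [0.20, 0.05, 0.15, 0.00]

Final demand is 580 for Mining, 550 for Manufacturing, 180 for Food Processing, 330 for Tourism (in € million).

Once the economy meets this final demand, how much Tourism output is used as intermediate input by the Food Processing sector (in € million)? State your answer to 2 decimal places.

z_43 = 177.80

I − A =
  [   1.00     0.00    -0.20    -0.20]
  [   0.00     0.60     0.00    -0.40]
  [  -0.45    -0.15     0.80    -0.15]
  [  -0.20    -0.05    -0.15     1.00]
Compute the cofactors C_ij = (−1)^(i+j)·(3×3 minor ij) of I−A; the adjugate is their transpose:
adj(I−A) = Cᵀ =
  [ 0.4415   0.0440   0.1340   0.1260]
  [ 0.0910   0.6360   0.0760   0.2840]
  [ 0.2910   0.1560   0.5560   0.2040]
  [ 0.1365   0.0640   0.1140   0.4260]
det(I−A) = Σ_j (I−A)_1j·C_1j = (1.00)(0.4415) + (0.00)(0.0910) + (-0.20)(0.2910) + (-0.20)(0.1365) = 0.3560
(I − A)⁻¹ = adj(I−A) / det(I−A) ≈
  [   1.2402     0.1236     0.3764     0.3539]
  [   0.2556     1.7865     0.2135     0.7978]
  [   0.8174     0.4382     1.5618     0.5730]
  [   0.3834     0.1798     0.3202     1.1966]
First solve x = (I − A)⁻¹ d = adj(I−A)·d / det(I−A); in particular x_3 = (0.2910·580 + 0.1560·550 + 0.5560·180 + 0.2040·330) / 0.3560 = 421.98 / 0.3560 ≈ 1185.3371.
Intermediate flow from 4 to 3: z_43 = a_43 · x_3 = 0.15 × 421.98 / 0.3560 = 63.297 / 0.3560 ≈ 177.80.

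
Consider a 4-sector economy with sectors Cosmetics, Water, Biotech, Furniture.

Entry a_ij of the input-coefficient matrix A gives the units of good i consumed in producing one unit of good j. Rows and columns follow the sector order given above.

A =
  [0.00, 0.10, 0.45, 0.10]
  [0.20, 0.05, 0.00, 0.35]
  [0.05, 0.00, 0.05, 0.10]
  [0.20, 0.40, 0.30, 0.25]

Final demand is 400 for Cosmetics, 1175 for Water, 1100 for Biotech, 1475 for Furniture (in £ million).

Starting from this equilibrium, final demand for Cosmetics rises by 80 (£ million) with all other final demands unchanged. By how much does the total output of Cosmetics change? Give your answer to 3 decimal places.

Δx_C = 93.187

I − A =
  [   1.00    -0.10    -0.45    -0.10]
  [  -0.20     0.95     0.00    -0.35]
  [  -0.05     0.00     0.95    -0.10]
  [  -0.20    -0.40    -0.30     0.75]
Compute the cofactors C_ij = (−1)^(i+j)·(3×3 minor ij) of I−A; the adjugate is their transpose:
adj(I−A) = Cᵀ =
  [ 0.515375   0.124250   0.296625   0.166250]
  [ 0.208250   0.636125   0.210000   0.352625]
  [ 0.055625   0.047750   0.523500   0.099500]
  [ 0.270750   0.391500   0.400500   0.862125]
det(I−A) = Σ_j (I−A)_1j·C_1j = (1.00)(0.515375) + (-0.10)(0.208250) + (-0.45)(0.055625) + (-0.10)(0.270750) = 0.44244375
(I − A)⁻¹ = adj(I−A) / det(I−A) ≈
  [   1.1648     0.2808     0.6704     0.3758]
  [   0.4707     1.4378     0.4746     0.7970]
  [   0.1257     0.1079     1.1832     0.2249]
  [   0.6119     0.8849     0.9052     1.9486]
Δx = (I − A)⁻¹ Δd with Δd having +80 in the Cosmetics component and 0 elsewhere.
So Δx_C = L_CC · (+80), where L_CC = adj(I−A)_CC / det(I−A) = 0.515375 / 0.44244375.
Δx_C = 0.515375 × (+80) / 0.44244375 = 41.23 / 0.44244375 ≈ 93.187.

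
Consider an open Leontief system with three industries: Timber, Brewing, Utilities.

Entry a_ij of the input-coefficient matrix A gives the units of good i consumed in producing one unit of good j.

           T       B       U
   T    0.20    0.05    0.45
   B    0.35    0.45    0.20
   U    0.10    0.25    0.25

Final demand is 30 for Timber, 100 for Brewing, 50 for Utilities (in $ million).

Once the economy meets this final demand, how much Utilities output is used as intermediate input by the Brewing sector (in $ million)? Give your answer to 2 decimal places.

z_UB = 94.27

I − A =
  [   0.80    -0.05    -0.45]
  [  -0.35     0.55    -0.20]
  [  -0.10    -0.25     0.75]
Cofactors of I−A, C_ij = (−1)^(i+j)·(minor ij) (rows/columns in the sector order above):
  C_11 = (0.55)(0.75) − (-0.20)(-0.25) = 0.3625
  C_12 = −[(-0.35)(0.75) − (-0.20)(-0.10)] = 0.2825
  C_13 = (-0.35)(-0.25) − (0.55)(-0.10) = 0.1425
  C_21 = −[(-0.05)(0.75) − (-0.45)(-0.25)] = 0.1500
  C_22 = (0.80)(0.75) − (-0.45)(-0.10) = 0.5550
  C_23 = −[(0.80)(-0.25) − (-0.05)(-0.10)] = 0.2050
  C_31 = (-0.05)(-0.20) − (-0.45)(0.55) = 0.2575
  C_32 = −[(0.80)(-0.20) − (-0.45)(-0.35)] = 0.3175
  C_33 = (0.80)(0.55) − (-0.05)(-0.35) = 0.4225
det(I−A) = Σ_j (I−A)_1j·C_1j = (0.80)(0.3625) + (-0.05)(0.2825) + (-0.45)(0.1425) = 0.21175
adj(I−A) = Cᵀ =
  [ 0.3625   0.1500   0.2575]
  [ 0.2825   0.5550   0.3175]
  [ 0.1425   0.2050   0.4225]
(I − A)⁻¹ = adj(I−A) / det(I−A) ≈
  [   1.7119     0.7084     1.2161]
  [   1.3341     2.6210     1.4994]
  [   0.6730     0.9681     1.9953]
First solve x = (I − A)⁻¹ d = adj(I−A)·d / det(I−A); in particular x_B = (0.2825·30 + 0.5550·100 + 0.3175·50) / 0.21175 = 79.85 / 0.21175 ≈ 377.0956.
Intermediate flow from U to B: z_UB = a_UB · x_B = 0.25 × 79.85 / 0.21175 = 19.9625 / 0.21175 ≈ 94.27.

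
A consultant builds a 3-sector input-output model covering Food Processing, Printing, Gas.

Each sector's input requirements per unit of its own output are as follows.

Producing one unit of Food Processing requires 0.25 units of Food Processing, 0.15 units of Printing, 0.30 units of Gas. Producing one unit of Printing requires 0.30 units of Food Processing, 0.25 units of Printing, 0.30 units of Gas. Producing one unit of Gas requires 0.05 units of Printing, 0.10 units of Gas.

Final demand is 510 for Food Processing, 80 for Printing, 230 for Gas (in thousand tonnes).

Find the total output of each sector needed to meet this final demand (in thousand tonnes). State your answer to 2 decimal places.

I − A =
  [   0.75    -0.30     0.00]
  [  -0.15     0.75    -0.05]
  [  -0.30    -0.30     0.90]
Cofactors of I−A, C_ij = (−1)^(i+j)·(minor ij) (rows/columns in the sector order above):
  C_11 = (0.75)(0.90) − (-0.05)(-0.30) = 0.6600
  C_12 = −[(-0.15)(0.90) − (-0.05)(-0.30)] = 0.1500
  C_13 = (-0.15)(-0.30) − (0.75)(-0.30) = 0.2700
  C_21 = −[(-0.30)(0.90) − (0.00)(-0.30)] = 0.2700
  C_22 = (0.75)(0.90) − (0.00)(-0.30) = 0.6750
  C_23 = −[(0.75)(-0.30) − (-0.30)(-0.30)] = 0.3150
  C_31 = (-0.30)(-0.05) − (0.00)(0.75) = 0.0150
  C_32 = −[(0.75)(-0.05) − (0.00)(-0.15)] = 0.0375
  C_33 = (0.75)(0.75) − (-0.30)(-0.15) = 0.5175
det(I−A) = Σ_j (I−A)_1j·C_1j = (0.75)(0.6600) + (-0.30)(0.1500) + (0.00)(0.2700) = 0.4500
adj(I−A) = Cᵀ =
  [ 0.6600   0.2700   0.0150]
  [ 0.1500   0.6750   0.0375]
  [ 0.2700   0.3150   0.5175]
(I − A)⁻¹ = adj(I−A) / det(I−A) ≈
  [   1.4667     0.6000     0.0333]
  [   0.3333     1.5000     0.0833]
  [   0.6000     0.7000     1.1500]
x = (I − A)⁻¹ d = adj(I−A)·d / det(I−A), with det(I−A) = 0.4500:
  x_F = (0.6600·510 + 0.2700·80 + 0.0150·230) / 0.4500 = 361.65 / 0.4500 ≈ 803.67
  x_P = (0.1500·510 + 0.6750·80 + 0.0375·230) / 0.4500 = 139.125 / 0.4500 ≈ 309.17
  x_G = (0.2700·510 + 0.3150·80 + 0.5175·230) / 0.4500 = 281.925 / 0.4500 = 626.50

x_F = 803.67, x_P = 309.17, x_G = 626.50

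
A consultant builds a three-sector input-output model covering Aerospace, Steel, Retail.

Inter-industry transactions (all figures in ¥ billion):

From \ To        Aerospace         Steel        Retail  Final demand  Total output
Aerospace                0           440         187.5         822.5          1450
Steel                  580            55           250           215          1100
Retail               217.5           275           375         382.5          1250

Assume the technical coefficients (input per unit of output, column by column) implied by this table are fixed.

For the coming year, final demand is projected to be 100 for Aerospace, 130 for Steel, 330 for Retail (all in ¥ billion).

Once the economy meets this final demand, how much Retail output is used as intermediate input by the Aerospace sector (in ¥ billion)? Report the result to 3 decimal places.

z_RA = 58.136

Technical coefficients a_ij = z_ij / X_j:
  a_AA = 0/1450 = 0.00, a_SA = 580/1450 = 0.40, a_RA = 217.5/1450 = 0.15
  a_AS = 440/1100 = 0.40, a_SS = 55/1100 = 0.05, a_RS = 275/1100 = 0.25
  a_AR = 187.5/1250 = 0.15, a_SR = 250/1250 = 0.20, a_RR = 375/1250 = 0.30
I − A =
  [   1.00    -0.40    -0.15]
  [  -0.40     0.95    -0.20]
  [  -0.15    -0.25     0.70]
Cofactors of I−A, C_ij = (−1)^(i+j)·(minor ij) (rows/columns in the sector order above):
  C_11 = (0.95)(0.70) − (-0.20)(-0.25) = 0.6150
  C_12 = −[(-0.40)(0.70) − (-0.20)(-0.15)] = 0.3100
  C_13 = (-0.40)(-0.25) − (0.95)(-0.15) = 0.2425
  C_21 = −[(-0.40)(0.70) − (-0.15)(-0.25)] = 0.3175
  C_22 = (1.00)(0.70) − (-0.15)(-0.15) = 0.6775
  C_23 = −[(1.00)(-0.25) − (-0.40)(-0.15)] = 0.3100
  C_31 = (-0.40)(-0.20) − (-0.15)(0.95) = 0.2225
  C_32 = −[(1.00)(-0.20) − (-0.15)(-0.40)] = 0.2600
  C_33 = (1.00)(0.95) − (-0.40)(-0.40) = 0.7900
det(I−A) = Σ_j (I−A)_1j·C_1j = (1.00)(0.6150) + (-0.40)(0.3100) + (-0.15)(0.2425) = 0.454625
adj(I−A) = Cᵀ =
  [ 0.6150   0.3175   0.2225]
  [ 0.3100   0.6775   0.2600]
  [ 0.2425   0.3100   0.7900]
(I − A)⁻¹ = adj(I−A) / det(I−A) ≈
  [   1.3528     0.6984     0.4894]
  [   0.6819     1.4902     0.5719]
  [   0.5334     0.6819     1.7377]
First solve x = (I − A)⁻¹ d = adj(I−A)·d / det(I−A); in particular x_A = (0.6150·100 + 0.3175·130 + 0.2225·330) / 0.454625 = 176.20 / 0.454625 ≈ 387.57217.
Intermediate flow from R to A: z_RA = a_RA · x_A = 0.15 × 176.20 / 0.454625 = 26.43 / 0.454625 ≈ 58.136.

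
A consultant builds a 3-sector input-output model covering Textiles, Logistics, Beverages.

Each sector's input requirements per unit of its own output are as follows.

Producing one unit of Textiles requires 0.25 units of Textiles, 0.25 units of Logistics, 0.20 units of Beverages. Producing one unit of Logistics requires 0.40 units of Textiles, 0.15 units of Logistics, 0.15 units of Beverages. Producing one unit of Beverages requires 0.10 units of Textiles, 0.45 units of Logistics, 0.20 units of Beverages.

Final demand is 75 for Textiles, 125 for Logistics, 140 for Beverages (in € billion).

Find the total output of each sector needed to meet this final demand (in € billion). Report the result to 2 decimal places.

x_1 = 387.18, x_2 = 449.44, x_3 = 356.06

I − A =
  [   0.75    -0.40    -0.10]
  [  -0.25     0.85    -0.45]
  [  -0.20    -0.15     0.80]
Cofactors of I−A, C_ij = (−1)^(i+j)·(minor ij) (rows/columns in the sector order above):
  C_11 = (0.85)(0.80) − (-0.45)(-0.15) = 0.6125
  C_12 = −[(-0.25)(0.80) − (-0.45)(-0.20)] = 0.2900
  C_13 = (-0.25)(-0.15) − (0.85)(-0.20) = 0.2075
  C_21 = −[(-0.40)(0.80) − (-0.10)(-0.15)] = 0.3350
  C_22 = (0.75)(0.80) − (-0.10)(-0.20) = 0.5800
  C_23 = −[(0.75)(-0.15) − (-0.40)(-0.20)] = 0.1925
  C_31 = (-0.40)(-0.45) − (-0.10)(0.85) = 0.2650
  C_32 = −[(0.75)(-0.45) − (-0.10)(-0.25)] = 0.3625
  C_33 = (0.75)(0.85) − (-0.40)(-0.25) = 0.5375
det(I−A) = Σ_j (I−A)_1j·C_1j = (0.75)(0.6125) + (-0.40)(0.2900) + (-0.10)(0.2075) = 0.322625
adj(I−A) = Cᵀ =
  [ 0.6125   0.3350   0.2650]
  [ 0.2900   0.5800   0.3625]
  [ 0.2075   0.1925   0.5375]
(I − A)⁻¹ = adj(I−A) / det(I−A) ≈
  [   1.8985     1.0384     0.8214]
  [   0.8989     1.7978     1.1236]
  [   0.6432     0.5967     1.6660]
x = (I − A)⁻¹ d = adj(I−A)·d / det(I−A), with det(I−A) = 0.322625:
  x_1 = (0.6125·75 + 0.3350·125 + 0.2650·140) / 0.322625 = 124.9125 / 0.322625 ≈ 387.18
  x_2 = (0.2900·75 + 0.5800·125 + 0.3625·140) / 0.322625 = 145.00 / 0.322625 ≈ 449.44
  x_3 = (0.2075·75 + 0.1925·125 + 0.5375·140) / 0.322625 = 114.875 / 0.322625 ≈ 356.06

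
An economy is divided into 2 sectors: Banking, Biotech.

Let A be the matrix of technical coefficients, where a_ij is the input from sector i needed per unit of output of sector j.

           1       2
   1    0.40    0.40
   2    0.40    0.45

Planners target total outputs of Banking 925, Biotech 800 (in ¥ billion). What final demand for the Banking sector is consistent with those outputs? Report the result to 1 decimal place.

d_1 = 235.0

I − A =
  [   0.60    -0.40]
  [  -0.40     0.55]
d = (I − A) x:
  d_1 = (+0.60)·925 + (-0.40)·800 = 235.0
  d_2 = (-0.40)·925 + (+0.55)·800 = 70.0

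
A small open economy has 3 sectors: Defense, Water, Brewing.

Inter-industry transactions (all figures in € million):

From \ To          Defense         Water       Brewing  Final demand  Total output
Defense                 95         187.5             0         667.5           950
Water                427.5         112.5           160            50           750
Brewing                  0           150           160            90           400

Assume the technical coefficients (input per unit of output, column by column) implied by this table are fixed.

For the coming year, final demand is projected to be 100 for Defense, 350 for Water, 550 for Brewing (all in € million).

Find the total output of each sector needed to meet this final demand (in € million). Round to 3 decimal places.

Technical coefficients a_ij = z_ij / X_j:
  a_11 = 95/950 = 0.10, a_21 = 427.5/950 = 0.45, a_31 = 0/950 = 0.00
  a_12 = 187.5/750 = 0.25, a_22 = 112.5/750 = 0.15, a_32 = 150/750 = 0.20
  a_13 = 0/400 = 0.00, a_23 = 160/400 = 0.40, a_33 = 160/400 = 0.40
I − A =
  [   0.90    -0.25     0.00]
  [  -0.45     0.85    -0.40]
  [   0.00    -0.20     0.60]
Cofactors of I−A, C_ij = (−1)^(i+j)·(minor ij) (rows/columns in the sector order above):
  C_11 = (0.85)(0.60) − (-0.40)(-0.20) = 0.4300
  C_12 = −[(-0.45)(0.60) − (-0.40)(0.00)] = 0.2700
  C_13 = (-0.45)(-0.20) − (0.85)(0.00) = 0.0900
  C_21 = −[(-0.25)(0.60) − (0.00)(-0.20)] = 0.1500
  C_22 = (0.90)(0.60) − (0.00)(0.00) = 0.5400
  C_23 = −[(0.90)(-0.20) − (-0.25)(0.00)] = 0.1800
  C_31 = (-0.25)(-0.40) − (0.00)(0.85) = 0.1000
  C_32 = −[(0.90)(-0.40) − (0.00)(-0.45)] = 0.3600
  C_33 = (0.90)(0.85) − (-0.25)(-0.45) = 0.6525
det(I−A) = Σ_j (I−A)_1j·C_1j = (0.90)(0.4300) + (-0.25)(0.2700) + (0.00)(0.0900) = 0.3195
adj(I−A) = Cᵀ =
  [ 0.4300   0.1500   0.1000]
  [ 0.2700   0.5400   0.3600]
  [ 0.0900   0.1800   0.6525]
(I − A)⁻¹ = adj(I−A) / det(I−A) ≈
  [   1.3459     0.4695     0.3130]
  [   0.8451     1.6901     1.1268]
  [   0.2817     0.5634     2.0423]
x = (I − A)⁻¹ d = adj(I−A)·d / det(I−A), with det(I−A) = 0.3195:
  x_1 = (0.4300·100 + 0.1500·350 + 0.1000·550) / 0.3195 = 150.50 / 0.3195 ≈ 471.049
  x_2 = (0.2700·100 + 0.5400·350 + 0.3600·550) / 0.3195 = 414.00 / 0.3195 ≈ 1295.775
  x_3 = (0.0900·100 + 0.1800·350 + 0.6525·550) / 0.3195 = 430.875 / 0.3195 ≈ 1348.592

x_1 = 471.049, x_2 = 1295.775, x_3 = 1348.592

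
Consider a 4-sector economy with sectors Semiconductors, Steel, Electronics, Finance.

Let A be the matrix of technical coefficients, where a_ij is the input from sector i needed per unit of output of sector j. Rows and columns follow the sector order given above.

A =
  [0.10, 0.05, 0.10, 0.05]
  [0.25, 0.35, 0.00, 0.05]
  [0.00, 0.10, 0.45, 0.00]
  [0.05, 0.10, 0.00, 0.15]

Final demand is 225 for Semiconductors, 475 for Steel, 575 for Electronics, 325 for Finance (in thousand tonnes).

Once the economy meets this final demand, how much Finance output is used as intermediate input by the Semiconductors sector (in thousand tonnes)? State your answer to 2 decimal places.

I − A =
  [   0.90    -0.05    -0.10    -0.05]
  [  -0.25     0.65     0.00    -0.05]
  [   0.00    -0.10     0.55     0.00]
  [  -0.05    -0.10     0.00     0.85]
Compute the cofactors C_ij = (−1)^(i+j)·(3×3 minor ij) of I−A; the adjugate is their transpose:
adj(I−A) = Cᵀ =
  [ 0.301125   0.034625   0.054750   0.019750]
  [ 0.118250   0.419375   0.021500   0.031625]
  [ 0.021500   0.076250   0.479125   0.005750]
  [ 0.031625   0.051375   0.005750   0.312375]
det(I−A) = Σ_j (I−A)_1j·C_1j = (0.90)(0.301125) + (-0.05)(0.118250) + (-0.10)(0.021500) + (-0.05)(0.031625) = 0.26136875
(I − A)⁻¹ = adj(I−A) / det(I−A) ≈
  [   1.1521     0.1325     0.2095     0.0756]
  [   0.4524     1.6045     0.0823     0.1210]
  [   0.0823     0.2917     1.8331     0.0220]
  [   0.1210     0.1966     0.0220     1.1952]
First solve x = (I − A)⁻¹ d = adj(I−A)·d / det(I−A); in particular x_1 = (0.301125·225 + 0.034625·475 + 0.054750·575 + 0.019750·325) / 0.26136875 = 122.10 / 0.26136875 ≈ 467.1561.
Intermediate flow from 4 to 1: z_41 = a_41 · x_1 = 0.05 × 122.10 / 0.26136875 = 6.105 / 0.26136875 ≈ 23.36.

z_41 = 23.36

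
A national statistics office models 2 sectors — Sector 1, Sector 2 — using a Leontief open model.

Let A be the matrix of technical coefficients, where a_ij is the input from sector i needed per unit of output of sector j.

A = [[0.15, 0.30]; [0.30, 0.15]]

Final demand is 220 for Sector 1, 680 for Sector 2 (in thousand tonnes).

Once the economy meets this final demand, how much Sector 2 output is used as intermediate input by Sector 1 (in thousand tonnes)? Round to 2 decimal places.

z_21 = 185.45

I − A =
  [   0.85    -0.30]
  [  -0.30     0.85]
det(I−A) = (0.85)(0.85) − (-0.30)(-0.30) = 0.6325
adj(I−A) = [[0.85, 0.30], [0.30, 0.85]]
(I − A)⁻¹ = adj(I−A) / det(I−A) ≈
  [   1.3439     0.4743]
  [   0.4743     1.3439]
First solve x = (I − A)⁻¹ d = adj(I−A)·d / det(I−A); in particular x_1 = (0.85·220 + 0.30·680) / 0.6325 = 391.00 / 0.6325 ≈ 618.1818.
Intermediate flow from 2 to 1: z_21 = a_21 · x_1 = 0.30 × 391.00 / 0.6325 = 117.30 / 0.6325 ≈ 185.45.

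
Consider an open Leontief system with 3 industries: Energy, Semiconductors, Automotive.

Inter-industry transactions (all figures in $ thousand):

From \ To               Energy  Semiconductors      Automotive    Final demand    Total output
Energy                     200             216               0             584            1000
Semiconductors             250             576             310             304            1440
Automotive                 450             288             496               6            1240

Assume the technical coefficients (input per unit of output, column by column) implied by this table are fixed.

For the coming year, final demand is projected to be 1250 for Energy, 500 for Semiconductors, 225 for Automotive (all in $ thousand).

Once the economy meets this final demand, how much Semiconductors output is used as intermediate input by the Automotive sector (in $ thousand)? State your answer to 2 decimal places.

Technical coefficients a_ij = z_ij / X_j:
  a_11 = 200/1000 = 0.20, a_21 = 250/1000 = 0.25, a_31 = 450/1000 = 0.45
  a_12 = 216/1440 = 0.15, a_22 = 576/1440 = 0.40, a_32 = 288/1440 = 0.20
  a_13 = 0/1240 = 0.00, a_23 = 310/1240 = 0.25, a_33 = 496/1240 = 0.40
I − A =
  [   0.80    -0.15     0.00]
  [  -0.25     0.60    -0.25]
  [  -0.45    -0.20     0.60]
Cofactors of I−A, C_ij = (−1)^(i+j)·(minor ij) (rows/columns in the sector order above):
  C_11 = (0.60)(0.60) − (-0.25)(-0.20) = 0.3100
  C_12 = −[(-0.25)(0.60) − (-0.25)(-0.45)] = 0.2625
  C_13 = (-0.25)(-0.20) − (0.60)(-0.45) = 0.3200
  C_21 = −[(-0.15)(0.60) − (0.00)(-0.20)] = 0.0900
  C_22 = (0.80)(0.60) − (0.00)(-0.45) = 0.4800
  C_23 = −[(0.80)(-0.20) − (-0.15)(-0.45)] = 0.2275
  C_31 = (-0.15)(-0.25) − (0.00)(0.60) = 0.0375
  C_32 = −[(0.80)(-0.25) − (0.00)(-0.25)] = 0.2000
  C_33 = (0.80)(0.60) − (-0.15)(-0.25) = 0.4425
det(I−A) = Σ_j (I−A)_1j·C_1j = (0.80)(0.3100) + (-0.15)(0.2625) + (0.00)(0.3200) = 0.208625
adj(I−A) = Cᵀ =
  [ 0.3100   0.0900   0.0375]
  [ 0.2625   0.4800   0.2000]
  [ 0.3200   0.2275   0.4425]
(I − A)⁻¹ = adj(I−A) / det(I−A) ≈
  [   1.4859     0.4314     0.1797]
  [   1.2582     2.3008     0.9587]
  [   1.5339     1.0905     2.1210]
First solve x = (I − A)⁻¹ d = adj(I−A)·d / det(I−A); in particular x_3 = (0.3200·1250 + 0.2275·500 + 0.4425·225) / 0.208625 = 613.3125 / 0.208625 ≈ 2939.7843.
Intermediate flow from 2 to 3: z_23 = a_23 · x_3 = 0.25 × 613.3125 / 0.208625 = 153.328125 / 0.208625 ≈ 734.95.

z_23 = 734.95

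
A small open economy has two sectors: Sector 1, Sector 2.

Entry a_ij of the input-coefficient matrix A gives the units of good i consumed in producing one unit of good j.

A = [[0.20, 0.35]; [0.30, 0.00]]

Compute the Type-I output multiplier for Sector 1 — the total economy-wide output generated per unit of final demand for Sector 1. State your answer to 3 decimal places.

m_1 = 1.871

I − A =
  [   0.80    -0.35]
  [  -0.30     1.00]
det(I−A) = (0.80)(1.00) − (-0.35)(-0.30) = 0.6950
adj(I−A) = [[1.00, 0.35], [0.30, 0.80]]
(I − A)⁻¹ = adj(I−A) / det(I−A) ≈
  [   1.4388     0.5036]
  [   0.4317     1.1511]
The output multiplier for sector j is the column-j sum of the Leontief inverse (I − A)⁻¹ = adj(I−A) / det(I−A).
Column 1 of adj(I−A): (1.00, 0.30); det(I−A) = 0.6950.
m_1 = (1.00 + 0.30) / 0.6950 = 1.30 / 0.6950 ≈ 1.871.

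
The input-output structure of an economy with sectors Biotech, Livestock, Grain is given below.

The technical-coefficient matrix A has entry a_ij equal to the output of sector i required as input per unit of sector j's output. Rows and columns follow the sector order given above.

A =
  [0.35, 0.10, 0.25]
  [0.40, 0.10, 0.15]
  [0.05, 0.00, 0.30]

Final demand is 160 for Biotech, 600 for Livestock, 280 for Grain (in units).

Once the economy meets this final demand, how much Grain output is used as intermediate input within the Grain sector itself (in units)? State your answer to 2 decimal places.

I − A =
  [   0.65    -0.10    -0.25]
  [  -0.40     0.90    -0.15]
  [  -0.05     0.00     0.70]
Cofactors of I−A, C_ij = (−1)^(i+j)·(minor ij) (rows/columns in the sector order above):
  C_11 = (0.90)(0.70) − (-0.15)(0.00) = 0.6300
  C_12 = −[(-0.40)(0.70) − (-0.15)(-0.05)] = 0.2875
  C_13 = (-0.40)(0.00) − (0.90)(-0.05) = 0.0450
  C_21 = −[(-0.10)(0.70) − (-0.25)(0.00)] = 0.0700
  C_22 = (0.65)(0.70) − (-0.25)(-0.05) = 0.4425
  C_23 = −[(0.65)(0.00) − (-0.10)(-0.05)] = 0.0050
  C_31 = (-0.10)(-0.15) − (-0.25)(0.90) = 0.2400
  C_32 = −[(0.65)(-0.15) − (-0.25)(-0.40)] = 0.1975
  C_33 = (0.65)(0.90) − (-0.10)(-0.40) = 0.5450
det(I−A) = Σ_j (I−A)_1j·C_1j = (0.65)(0.6300) + (-0.10)(0.2875) + (-0.25)(0.0450) = 0.3695
adj(I−A) = Cᵀ =
  [ 0.6300   0.0700   0.2400]
  [ 0.2875   0.4425   0.1975]
  [ 0.0450   0.0050   0.5450]
(I − A)⁻¹ = adj(I−A) / det(I−A) ≈
  [   1.7050     0.1894     0.6495]
  [   0.7781     1.1976     0.5345]
  [   0.1218     0.0135     1.4750]
First solve x = (I − A)⁻¹ d = adj(I−A)·d / det(I−A); in particular x_G = (0.0450·160 + 0.0050·600 + 0.5450·280) / 0.3695 = 162.80 / 0.3695 ≈ 440.5954.
Intermediate flow from G to G: z_GG = a_GG · x_G = 0.30 × 162.80 / 0.3695 = 48.84 / 0.3695 ≈ 132.18.

z_GG = 132.18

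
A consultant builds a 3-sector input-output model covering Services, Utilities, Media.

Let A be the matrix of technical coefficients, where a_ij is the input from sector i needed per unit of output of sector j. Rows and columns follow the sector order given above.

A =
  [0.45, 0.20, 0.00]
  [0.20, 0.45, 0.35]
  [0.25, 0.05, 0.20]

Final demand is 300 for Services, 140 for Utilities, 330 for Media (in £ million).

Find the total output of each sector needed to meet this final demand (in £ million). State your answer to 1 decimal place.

I − A =
  [   0.55    -0.20     0.00]
  [  -0.20     0.55    -0.35]
  [  -0.25    -0.05     0.80]
Cofactors of I−A, C_ij = (−1)^(i+j)·(minor ij) (rows/columns in the sector order above):
  C_11 = (0.55)(0.80) − (-0.35)(-0.05) = 0.4225
  C_12 = −[(-0.20)(0.80) − (-0.35)(-0.25)] = 0.2475
  C_13 = (-0.20)(-0.05) − (0.55)(-0.25) = 0.1475
  C_21 = −[(-0.20)(0.80) − (0.00)(-0.05)] = 0.1600
  C_22 = (0.55)(0.80) − (0.00)(-0.25) = 0.4400
  C_23 = −[(0.55)(-0.05) − (-0.20)(-0.25)] = 0.0775
  C_31 = (-0.20)(-0.35) − (0.00)(0.55) = 0.0700
  C_32 = −[(0.55)(-0.35) − (0.00)(-0.20)] = 0.1925
  C_33 = (0.55)(0.55) − (-0.20)(-0.20) = 0.2625
det(I−A) = Σ_j (I−A)_1j·C_1j = (0.55)(0.4225) + (-0.20)(0.2475) + (0.00)(0.1475) = 0.182875
adj(I−A) = Cᵀ =
  [ 0.4225   0.1600   0.0700]
  [ 0.2475   0.4400   0.1925]
  [ 0.1475   0.0775   0.2625]
(I − A)⁻¹ = adj(I−A) / det(I−A) ≈
  [   2.3103     0.8749     0.3828]
  [   1.3534     2.4060     1.0526]
  [   0.8066     0.4238     1.4354]
x = (I − A)⁻¹ d = adj(I−A)·d / det(I−A), with det(I−A) = 0.182875:
  x_S = (0.4225·300 + 0.1600·140 + 0.0700·330) / 0.182875 = 172.25 / 0.182875 ≈ 941.9
  x_U = (0.2475·300 + 0.4400·140 + 0.1925·330) / 0.182875 = 199.375 / 0.182875 ≈ 1090.2
  x_M = (0.1475·300 + 0.0775·140 + 0.2625·330) / 0.182875 = 141.725 / 0.182875 ≈ 775.0

x_S = 941.9, x_U = 1090.2, x_M = 775.0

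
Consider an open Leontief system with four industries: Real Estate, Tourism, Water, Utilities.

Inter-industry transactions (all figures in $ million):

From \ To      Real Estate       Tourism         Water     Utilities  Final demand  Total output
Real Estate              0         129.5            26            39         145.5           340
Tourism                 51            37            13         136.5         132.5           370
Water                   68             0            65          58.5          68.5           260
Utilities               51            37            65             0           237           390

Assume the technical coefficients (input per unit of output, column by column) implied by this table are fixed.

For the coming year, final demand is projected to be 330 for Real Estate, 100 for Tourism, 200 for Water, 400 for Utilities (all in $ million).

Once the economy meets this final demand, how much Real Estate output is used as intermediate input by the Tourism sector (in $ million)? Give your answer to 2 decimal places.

Technical coefficients a_ij = z_ij / X_j:
  a_11 = 0/340 = 0.00, a_21 = 51/340 = 0.15, a_31 = 68/340 = 0.20, a_41 = 51/340 = 0.15
  a_12 = 129.5/370 = 0.35, a_22 = 37/370 = 0.10, a_32 = 0/370 = 0.00, a_42 = 37/370 = 0.10
  a_13 = 26/260 = 0.10, a_23 = 13/260 = 0.05, a_33 = 65/260 = 0.25, a_43 = 65/260 = 0.25
  a_14 = 39/390 = 0.10, a_24 = 136.5/390 = 0.35, a_34 = 58.5/390 = 0.15, a_44 = 0/390 = 0.00
I − A =
  [   1.00    -0.35    -0.10    -0.10]
  [  -0.15     0.90    -0.05    -0.35]
  [  -0.20     0.00     0.75    -0.15]
  [  -0.15    -0.10    -0.25     1.00]
Compute the cofactors C_ij = (−1)^(i+j)·(3×3 minor ij) of I−A; the adjugate is their transpose:
adj(I−A) = Cᵀ =
  [ 0.614250   0.258375   0.157625   0.175500]
  [ 0.174875   0.674000   0.160750   0.277500]
  [ 0.195500   0.094875   0.779125   0.169625]
  [ 0.158500   0.129875   0.234500   0.614125]
det(I−A) = Σ_j (I−A)_1j·C_1j = (1.00)(0.614250) + (-0.35)(0.174875) + (-0.10)(0.195500) + (-0.10)(0.158500) = 0.51764375
(I − A)⁻¹ = adj(I−A) / det(I−A) ≈
  [   1.1866     0.4991     0.3045     0.3390]
  [   0.3378     1.3021     0.3105     0.5361]
  [   0.3777     0.1833     1.5051     0.3277]
  [   0.3062     0.2509     0.4530     1.1864]
First solve x = (I − A)⁻¹ d = adj(I−A)·d / det(I−A); in particular x_2 = (0.174875·330 + 0.674000·100 + 0.160750·200 + 0.277500·400) / 0.51764375 = 268.25875 / 0.51764375 ≈ 518.2304.
Intermediate flow from 1 to 2: z_12 = a_12 · x_2 = 0.35 × 268.25875 / 0.51764375 = 93.8905625 / 0.51764375 ≈ 181.38.

z_12 = 181.38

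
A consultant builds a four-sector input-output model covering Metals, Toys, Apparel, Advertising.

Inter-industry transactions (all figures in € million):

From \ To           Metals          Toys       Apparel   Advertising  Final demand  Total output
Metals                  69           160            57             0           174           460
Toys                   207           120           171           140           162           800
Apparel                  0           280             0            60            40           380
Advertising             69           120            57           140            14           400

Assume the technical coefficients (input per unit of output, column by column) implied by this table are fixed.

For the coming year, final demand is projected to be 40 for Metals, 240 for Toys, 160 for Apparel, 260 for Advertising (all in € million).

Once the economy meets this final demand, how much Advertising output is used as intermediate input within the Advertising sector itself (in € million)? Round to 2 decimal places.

z_44 = 361.72

Technical coefficients a_ij = z_ij / X_j:
  a_11 = 69/460 = 0.15, a_21 = 207/460 = 0.45, a_31 = 0/460 = 0.00, a_41 = 69/460 = 0.15
  a_12 = 160/800 = 0.20, a_22 = 120/800 = 0.15, a_32 = 280/800 = 0.35, a_42 = 120/800 = 0.15
  a_13 = 57/380 = 0.15, a_23 = 171/380 = 0.45, a_33 = 0/380 = 0.00, a_43 = 57/380 = 0.15
  a_14 = 0/400 = 0.00, a_24 = 140/400 = 0.35, a_34 = 60/400 = 0.15, a_44 = 140/400 = 0.35
I − A =
  [   0.85    -0.20    -0.15     0.00]
  [  -0.45     0.85    -0.45    -0.35]
  [   0.00    -0.35     1.00    -0.15]
  [  -0.15    -0.15    -0.15     0.65]
Compute the cofactors C_ij = (−1)^(i+j)·(3×3 minor ij) of I−A; the adjugate is their transpose:
adj(I−A) = Cᵀ =
  [ 0.3500   0.1630   0.1440   0.1210]
  [ 0.3450   0.5300   0.3450   0.3650]
  [ 0.1500   0.2170   0.3560   0.1990]
  [ 0.1950   0.2100   0.1950   0.4750]
det(I−A) = Σ_j (I−A)_1j·C_1j = (0.85)(0.3500) + (-0.20)(0.3450) + (-0.15)(0.1500) + (0.00)(0.1950) = 0.2060
(I − A)⁻¹ = adj(I−A) / det(I−A) ≈
  [   1.6990     0.7913     0.6990     0.5874]
  [   1.6748     2.5728     1.6748     1.7718]
  [   0.7282     1.0534     1.7282     0.9660]
  [   0.9466     1.0194     0.9466     2.3058]
First solve x = (I − A)⁻¹ d = adj(I−A)·d / det(I−A); in particular x_4 = (0.1950·40 + 0.2100·240 + 0.1950·160 + 0.4750·260) / 0.2060 = 212.90 / 0.2060 ≈ 1033.4951.
Intermediate flow from 4 to 4: z_44 = a_44 · x_4 = 0.35 × 212.90 / 0.2060 = 74.515 / 0.2060 ≈ 361.72.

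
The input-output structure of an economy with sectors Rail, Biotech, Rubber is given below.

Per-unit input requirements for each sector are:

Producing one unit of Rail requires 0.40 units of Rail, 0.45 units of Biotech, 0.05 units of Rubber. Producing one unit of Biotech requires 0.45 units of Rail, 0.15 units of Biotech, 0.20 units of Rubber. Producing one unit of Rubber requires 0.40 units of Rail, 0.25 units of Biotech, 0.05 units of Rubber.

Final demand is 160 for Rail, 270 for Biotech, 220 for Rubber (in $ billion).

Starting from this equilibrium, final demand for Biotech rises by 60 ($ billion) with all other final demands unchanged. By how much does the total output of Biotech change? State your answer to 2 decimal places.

I − A =
  [   0.60    -0.45    -0.40]
  [  -0.45     0.85    -0.25]
  [  -0.05    -0.20     0.95]
Cofactors of I−A, C_ij = (−1)^(i+j)·(minor ij) (rows/columns in the sector order above):
  C_11 = (0.85)(0.95) − (-0.25)(-0.20) = 0.7575
  C_12 = −[(-0.45)(0.95) − (-0.25)(-0.05)] = 0.4400
  C_13 = (-0.45)(-0.20) − (0.85)(-0.05) = 0.1325
  C_21 = −[(-0.45)(0.95) − (-0.40)(-0.20)] = 0.5075
  C_22 = (0.60)(0.95) − (-0.40)(-0.05) = 0.5500
  C_23 = −[(0.60)(-0.20) − (-0.45)(-0.05)] = 0.1425
  C_31 = (-0.45)(-0.25) − (-0.40)(0.85) = 0.4525
  C_32 = −[(0.60)(-0.25) − (-0.40)(-0.45)] = 0.3300
  C_33 = (0.60)(0.85) − (-0.45)(-0.45) = 0.3075
det(I−A) = Σ_j (I−A)_1j·C_1j = (0.60)(0.7575) + (-0.45)(0.4400) + (-0.40)(0.1325) = 0.2035
adj(I−A) = Cᵀ =
  [ 0.7575   0.5075   0.4525]
  [ 0.4400   0.5500   0.3300]
  [ 0.1325   0.1425   0.3075]
(I − A)⁻¹ = adj(I−A) / det(I−A) ≈
  [   3.7224     2.4939     2.2236]
  [   2.1622     2.7027     1.6216]
  [   0.6511     0.7002     1.5111]
Δx = (I − A)⁻¹ Δd with Δd having +60 in the Biotech component and 0 elsewhere.
So Δx_2 = L_22 · (+60), where L_22 = adj(I−A)_22 / det(I−A) = 0.5500 / 0.2035.
Δx_2 = 0.5500 × (+60) / 0.2035 = 33.00 / 0.2035 ≈ 162.16.

Δx_2 = 162.16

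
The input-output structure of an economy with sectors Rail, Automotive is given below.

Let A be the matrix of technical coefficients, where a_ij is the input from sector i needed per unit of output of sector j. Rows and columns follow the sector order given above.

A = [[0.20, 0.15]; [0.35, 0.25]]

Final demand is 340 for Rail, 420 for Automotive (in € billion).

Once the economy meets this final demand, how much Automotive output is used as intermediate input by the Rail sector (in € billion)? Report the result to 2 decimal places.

I − A =
  [   0.80    -0.15]
  [  -0.35     0.75]
det(I−A) = (0.80)(0.75) − (-0.15)(-0.35) = 0.5475
adj(I−A) = [[0.75, 0.15], [0.35, 0.80]]
(I − A)⁻¹ = adj(I−A) / det(I−A) ≈
  [   1.3699     0.2740]
  [   0.6393     1.4612]
First solve x = (I − A)⁻¹ d = adj(I−A)·d / det(I−A); in particular x_1 = (0.75·340 + 0.15·420) / 0.5475 = 318.00 / 0.5475 ≈ 580.8219.
Intermediate flow from 2 to 1: z_21 = a_21 · x_1 = 0.35 × 318.00 / 0.5475 = 111.30 / 0.5475 ≈ 203.29.

z_21 = 203.29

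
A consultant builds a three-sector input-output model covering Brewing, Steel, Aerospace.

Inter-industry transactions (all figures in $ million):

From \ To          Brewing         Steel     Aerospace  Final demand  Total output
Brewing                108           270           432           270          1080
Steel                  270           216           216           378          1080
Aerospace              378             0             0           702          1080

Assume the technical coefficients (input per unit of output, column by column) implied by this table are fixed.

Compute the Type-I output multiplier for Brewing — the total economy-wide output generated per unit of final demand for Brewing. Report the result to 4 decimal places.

Technical coefficients a_ij = z_ij / X_j:
  a_11 = 108/1080 = 0.10, a_21 = 270/1080 = 0.25, a_31 = 378/1080 = 0.35
  a_12 = 270/1080 = 0.25, a_22 = 216/1080 = 0.20, a_32 = 0/1080 = 0.00
  a_13 = 432/1080 = 0.40, a_23 = 216/1080 = 0.20, a_33 = 0/1080 = 0.00
I − A =
  [   0.90    -0.25    -0.40]
  [  -0.25     0.80    -0.20]
  [  -0.35     0.00     1.00]
Cofactors of I−A, C_ij = (−1)^(i+j)·(minor ij) (rows/columns in the sector order above):
  C_11 = (0.80)(1.00) − (-0.20)(0.00) = 0.8000
  C_12 = −[(-0.25)(1.00) − (-0.20)(-0.35)] = 0.3200
  C_13 = (-0.25)(0.00) − (0.80)(-0.35) = 0.2800
  C_21 = −[(-0.25)(1.00) − (-0.40)(0.00)] = 0.2500
  C_22 = (0.90)(1.00) − (-0.40)(-0.35) = 0.7600
  C_23 = −[(0.90)(0.00) − (-0.25)(-0.35)] = 0.0875
  C_31 = (-0.25)(-0.20) − (-0.40)(0.80) = 0.3700
  C_32 = −[(0.90)(-0.20) − (-0.40)(-0.25)] = 0.2800
  C_33 = (0.90)(0.80) − (-0.25)(-0.25) = 0.6575
det(I−A) = Σ_j (I−A)_1j·C_1j = (0.90)(0.8000) + (-0.25)(0.3200) + (-0.40)(0.2800) = 0.5280
adj(I−A) = Cᵀ =
  [ 0.8000   0.2500   0.3700]
  [ 0.3200   0.7600   0.2800]
  [ 0.2800   0.0875   0.6575]
(I − A)⁻¹ = adj(I−A) / det(I−A) ≈
  [   1.51515     0.47348     0.70076]
  [   0.60606     1.43939     0.53030]
  [   0.53030     0.16572     1.24527]
The output multiplier for sector j is the column-j sum of the Leontief inverse (I − A)⁻¹ = adj(I−A) / det(I−A).
Column 1 of adj(I−A): (0.8000, 0.3200, 0.2800); det(I−A) = 0.5280.
m_1 = (0.8000 + 0.3200 + 0.2800) / 0.5280 = 1.40 / 0.5280 ≈ 2.6515.

m_1 = 2.6515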